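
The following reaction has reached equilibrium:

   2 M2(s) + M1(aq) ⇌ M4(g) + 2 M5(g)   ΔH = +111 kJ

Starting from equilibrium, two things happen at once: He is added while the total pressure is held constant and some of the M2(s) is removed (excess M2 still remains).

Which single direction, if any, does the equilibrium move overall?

Adding inert gas at constant total pressure expands the volume and lowers every reacting partial pressure. With Δn_gas = 3 − 0 = +3, Q moves away from K toward the side with fewer gas moles, so the system shifts toward the side with more gas moles — to the right.
M2 is a pure solid; its activity is 1 regardless of amount, so Q is unaffected — no shift from this change.
Only the nonzero effect(s) matter; the net shift is to the right.

right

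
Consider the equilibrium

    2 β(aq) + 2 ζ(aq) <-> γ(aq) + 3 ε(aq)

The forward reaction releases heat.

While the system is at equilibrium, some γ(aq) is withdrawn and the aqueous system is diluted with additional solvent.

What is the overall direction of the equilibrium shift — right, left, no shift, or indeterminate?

right

Removing γ (aq), a product, drives the reaction to the right.
Dilution scales every aqueous concentration by the same factor. Δn_aq = 4 − 4 = 0, so Q is unchanged — no shift.
Only the nonzero effect(s) matter; the net shift is to the right.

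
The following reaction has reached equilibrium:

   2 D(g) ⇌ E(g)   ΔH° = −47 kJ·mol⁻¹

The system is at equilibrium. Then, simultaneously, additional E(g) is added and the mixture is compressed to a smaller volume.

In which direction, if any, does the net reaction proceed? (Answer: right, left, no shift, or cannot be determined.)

Adding E (g), a product, drives the reaction to the left.
Gas moles: reactants 2, products 1 (Δn_gas = -1). Compression shifts the system toward the side with fewer moles of gas — to the right.
The individual effects push in opposite directions; without quantitative information the net direction cannot be determined.

cannot be determined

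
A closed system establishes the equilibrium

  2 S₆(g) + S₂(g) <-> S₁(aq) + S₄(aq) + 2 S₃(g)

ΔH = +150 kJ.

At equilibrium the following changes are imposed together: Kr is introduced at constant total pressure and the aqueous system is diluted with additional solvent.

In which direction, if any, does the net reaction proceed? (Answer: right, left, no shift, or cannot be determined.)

Adding inert gas at constant total pressure expands the volume and lowers every reacting partial pressure. With Δn_gas = 2 − 3 = -1, Q moves away from K toward the side with fewer gas moles, so the system shifts toward the side with more gas moles — to the left.
Dilution lowers every aqueous concentration by the same factor. Δn_aq = 2 − 0 = +2, so the system shifts toward the side with more dissolved moles — to the right.
The individual effects push in opposite directions; without quantitative information the net direction cannot be determined.

cannot be determined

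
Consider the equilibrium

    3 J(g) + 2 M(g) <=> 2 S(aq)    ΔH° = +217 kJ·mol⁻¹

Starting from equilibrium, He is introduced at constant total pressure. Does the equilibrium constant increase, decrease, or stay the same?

unchanged

The equilibrium constant depends only on temperature. This perturbation may move the position of equilibrium, but since T is unchanged, K itself is unchanged.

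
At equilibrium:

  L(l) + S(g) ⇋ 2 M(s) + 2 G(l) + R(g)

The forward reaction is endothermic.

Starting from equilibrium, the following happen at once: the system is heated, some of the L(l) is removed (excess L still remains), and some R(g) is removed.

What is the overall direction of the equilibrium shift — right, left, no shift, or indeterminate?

right

The forward reaction is endothermic. Raising T favours the endothermic direction — shift to the right.
L is a pure liquid; its activity is 1 regardless of amount, so Q is unaffected — no shift from this change.
Removing R (g), a product, drives the reaction to the right.
Only the nonzero effect(s) matter; the net shift is to the right.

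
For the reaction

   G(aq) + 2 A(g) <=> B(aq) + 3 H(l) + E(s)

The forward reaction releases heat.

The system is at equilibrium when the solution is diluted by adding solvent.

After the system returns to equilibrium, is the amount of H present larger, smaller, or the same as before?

Dilution scales every aqueous concentration by the same factor. Δn_aq = 1 − 1 = 0, so Q is unchanged — no shift.
No net shift occurs, so the amount of H is unchanged.

unchanged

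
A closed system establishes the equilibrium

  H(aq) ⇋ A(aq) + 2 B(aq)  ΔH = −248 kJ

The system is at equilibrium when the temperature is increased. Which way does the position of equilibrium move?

The forward reaction is exothermic. Raising T favours the endothermic direction — shift to the left.

left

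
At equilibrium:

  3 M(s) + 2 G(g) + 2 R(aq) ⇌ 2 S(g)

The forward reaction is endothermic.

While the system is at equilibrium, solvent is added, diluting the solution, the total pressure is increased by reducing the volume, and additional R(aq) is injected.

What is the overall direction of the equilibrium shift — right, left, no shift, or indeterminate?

cannot be determined

Dilution lowers every aqueous concentration by the same factor. Δn_aq = 0 − 2 = -2, so the system shifts toward the side with more dissolved moles — to the left.
Gas moles: reactants 2, products 2. Δn_gas = 0, so a volume change leaves Q equal to K — no shift from this change.
Adding R (aq), a reactant, drives the reaction to the right.
The individual effects push in opposite directions; without quantitative information the net direction cannot be determined.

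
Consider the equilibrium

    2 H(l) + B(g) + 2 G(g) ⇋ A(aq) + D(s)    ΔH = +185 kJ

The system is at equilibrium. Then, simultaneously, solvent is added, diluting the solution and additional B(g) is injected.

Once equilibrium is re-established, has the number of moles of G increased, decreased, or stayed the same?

decreases

Dilution lowers every aqueous concentration by the same factor. Δn_aq = 1 − 0 = +1, so the system shifts toward the side with more dissolved moles — to the right.
Adding B (g), a reactant, drives the reaction to the right.
The net shift is to the right. G is a reactant, so its amount decreases.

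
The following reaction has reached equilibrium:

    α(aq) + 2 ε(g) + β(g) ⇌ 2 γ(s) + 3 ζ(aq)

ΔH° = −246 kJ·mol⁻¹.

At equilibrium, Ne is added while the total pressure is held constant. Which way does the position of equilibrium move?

Adding inert gas at constant total pressure expands the volume and lowers every reacting partial pressure. With Δn_gas = 0 − 3 = -3, Q moves away from K toward the side with fewer gas moles, so the system shifts toward the side with more gas moles — to the left.

left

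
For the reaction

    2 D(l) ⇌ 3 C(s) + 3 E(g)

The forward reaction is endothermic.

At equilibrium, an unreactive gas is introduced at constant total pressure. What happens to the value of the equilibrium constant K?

The equilibrium constant depends only on temperature. This perturbation may move the position of equilibrium, but since T is unchanged, K itself is unchanged.

unchanged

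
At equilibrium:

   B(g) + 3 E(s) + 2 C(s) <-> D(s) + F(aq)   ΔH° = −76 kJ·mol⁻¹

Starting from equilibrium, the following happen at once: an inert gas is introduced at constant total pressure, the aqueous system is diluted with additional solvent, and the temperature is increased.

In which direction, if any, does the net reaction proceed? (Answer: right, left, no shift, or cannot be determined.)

cannot be determined

Adding inert gas at constant total pressure expands the volume and lowers every reacting partial pressure. With Δn_gas = 0 − 1 = -1, Q moves away from K toward the side with fewer gas moles, so the system shifts toward the side with more gas moles — to the left.
Dilution lowers every aqueous concentration by the same factor. Δn_aq = 1 − 0 = +1, so the system shifts toward the side with more dissolved moles — to the right.
The forward reaction is exothermic. Raising T favours the endothermic direction — shift to the left.
The individual effects push in opposite directions; without quantitative information the net direction cannot be determined.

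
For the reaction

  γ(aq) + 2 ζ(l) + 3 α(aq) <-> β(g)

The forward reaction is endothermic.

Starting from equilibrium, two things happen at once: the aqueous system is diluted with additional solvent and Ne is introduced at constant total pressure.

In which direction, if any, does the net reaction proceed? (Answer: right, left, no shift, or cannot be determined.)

cannot be determined

Dilution lowers every aqueous concentration by the same factor. Δn_aq = 0 − 4 = -4, so the system shifts toward the side with more dissolved moles — to the left.
Adding inert gas at constant total pressure expands the volume and lowers every reacting partial pressure. With Δn_gas = 1 − 0 = +1, Q moves away from K toward the side with fewer gas moles, so the system shifts toward the side with more gas moles — to the right.
The individual effects push in opposite directions; without quantitative information the net direction cannot be determined.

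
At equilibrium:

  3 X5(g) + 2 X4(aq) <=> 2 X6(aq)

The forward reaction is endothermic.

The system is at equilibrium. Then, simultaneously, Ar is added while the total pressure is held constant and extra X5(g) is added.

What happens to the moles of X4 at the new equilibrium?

cannot be determined

Adding inert gas at constant total pressure expands the volume and lowers every reacting partial pressure. With Δn_gas = 0 − 3 = -3, Q moves away from K toward the side with fewer gas moles, so the system shifts toward the side with more gas moles — to the left.
Adding X5 (g), a reactant, drives the reaction to the right.
The two effects oppose each other, so the net shift — and hence the change in X4 — cannot be determined from the given information.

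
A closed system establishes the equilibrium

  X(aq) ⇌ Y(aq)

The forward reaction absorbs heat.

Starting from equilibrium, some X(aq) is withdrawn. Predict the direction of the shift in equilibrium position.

left

Removing X (aq), a reactant, drives the reaction to the left.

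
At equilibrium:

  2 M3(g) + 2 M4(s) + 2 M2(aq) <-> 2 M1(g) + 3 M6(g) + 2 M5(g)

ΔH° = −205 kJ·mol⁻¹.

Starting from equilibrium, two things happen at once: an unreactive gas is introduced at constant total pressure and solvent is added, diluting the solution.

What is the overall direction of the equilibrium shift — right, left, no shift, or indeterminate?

Adding inert gas at constant total pressure expands the volume and lowers every reacting partial pressure. With Δn_gas = 7 − 2 = +5, Q moves away from K toward the side with fewer gas moles, so the system shifts toward the side with more gas moles — to the right.
Dilution lowers every aqueous concentration by the same factor. Δn_aq = 0 − 2 = -2, so the system shifts toward the side with more dissolved moles — to the left.
The individual effects push in opposite directions; without quantitative information the net direction cannot be determined.

cannot be determined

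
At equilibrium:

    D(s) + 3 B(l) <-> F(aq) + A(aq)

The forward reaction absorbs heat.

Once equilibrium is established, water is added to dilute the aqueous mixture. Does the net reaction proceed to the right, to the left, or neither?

right

Dilution lowers every aqueous concentration by the same factor. Δn_aq = 2 − 0 = +2, so the system shifts toward the side with more dissolved moles — to the right.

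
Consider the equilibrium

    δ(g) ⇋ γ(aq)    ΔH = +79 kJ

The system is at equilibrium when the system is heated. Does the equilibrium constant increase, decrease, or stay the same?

increases

K depends on temperature via the van 't Hoff relation. The forward reaction is endothermic, so raising T increases K.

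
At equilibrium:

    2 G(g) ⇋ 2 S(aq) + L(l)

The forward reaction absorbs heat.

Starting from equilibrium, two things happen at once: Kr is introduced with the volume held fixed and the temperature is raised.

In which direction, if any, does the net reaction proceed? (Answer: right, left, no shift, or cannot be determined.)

At constant volume, adding an inert gas leaves every reacting species' partial pressure unchanged, so Q is unchanged — no shift from this change.
The forward reaction is endothermic. Raising T favours the endothermic direction — shift to the right.
Only the nonzero effect(s) matter; the net shift is to the right.

right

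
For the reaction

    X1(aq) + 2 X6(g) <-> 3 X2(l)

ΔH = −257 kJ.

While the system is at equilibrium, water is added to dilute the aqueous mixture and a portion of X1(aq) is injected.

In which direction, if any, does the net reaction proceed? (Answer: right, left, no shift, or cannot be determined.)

Dilution lowers every aqueous concentration by the same factor. Δn_aq = 0 − 1 = -1, so the system shifts toward the side with more dissolved moles — to the left.
Adding X1 (aq), a reactant, drives the reaction to the right.
The individual effects push in opposite directions; without quantitative information the net direction cannot be determined.

cannot be determined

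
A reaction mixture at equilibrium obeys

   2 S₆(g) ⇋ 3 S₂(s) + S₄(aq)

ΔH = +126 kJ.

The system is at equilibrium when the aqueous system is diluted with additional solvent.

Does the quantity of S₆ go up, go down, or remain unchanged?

Dilution lowers every aqueous concentration by the same factor. Δn_aq = 1 − 0 = +1, so the system shifts toward the side with more dissolved moles — to the right.
The net shift is to the right. S₆ is a reactant, so its amount decreases.

decreases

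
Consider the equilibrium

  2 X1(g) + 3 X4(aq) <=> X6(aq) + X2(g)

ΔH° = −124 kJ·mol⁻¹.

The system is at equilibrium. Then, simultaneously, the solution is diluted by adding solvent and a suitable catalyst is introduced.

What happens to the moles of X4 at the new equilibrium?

increases

Dilution lowers every aqueous concentration by the same factor. Δn_aq = 1 − 3 = -2, so the system shifts toward the side with more dissolved moles — to the left.
A catalyst speeds both forward and reverse rates equally; it changes neither Q nor K — no shift from this change.
The net shift is to the left. X4 is a reactant, so its amount increases.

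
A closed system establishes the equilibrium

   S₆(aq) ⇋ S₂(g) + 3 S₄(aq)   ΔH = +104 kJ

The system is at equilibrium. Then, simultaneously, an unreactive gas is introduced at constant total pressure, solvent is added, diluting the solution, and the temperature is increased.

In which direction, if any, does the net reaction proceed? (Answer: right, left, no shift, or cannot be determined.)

right

Adding inert gas at constant total pressure expands the volume and lowers every reacting partial pressure. With Δn_gas = 1 − 0 = +1, Q moves away from K toward the side with fewer gas moles, so the system shifts toward the side with more gas moles — to the right.
Dilution lowers every aqueous concentration by the same factor. Δn_aq = 3 − 1 = +2, so the system shifts toward the side with more dissolved moles — to the right.
The forward reaction is endothermic. Raising T favours the endothermic direction — shift to the right.
All effects act in the same direction — net shift to the right.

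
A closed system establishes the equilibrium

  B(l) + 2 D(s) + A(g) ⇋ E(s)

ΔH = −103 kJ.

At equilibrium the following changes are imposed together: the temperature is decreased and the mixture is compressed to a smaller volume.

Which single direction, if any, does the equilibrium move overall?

right

The forward reaction is exothermic. Lowering T favours the exothermic direction — shift to the right.
Gas moles: reactants 1, products 0 (Δn_gas = -1). Compression shifts the system toward the side with fewer moles of gas — to the right.
All effects act in the same direction — net shift to the right.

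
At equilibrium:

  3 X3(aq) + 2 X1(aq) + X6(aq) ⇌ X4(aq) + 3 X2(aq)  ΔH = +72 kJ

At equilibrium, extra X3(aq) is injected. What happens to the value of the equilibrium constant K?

The equilibrium constant depends only on temperature. This perturbation may move the position of equilibrium, but since T is unchanged, K itself is unchanged.

unchanged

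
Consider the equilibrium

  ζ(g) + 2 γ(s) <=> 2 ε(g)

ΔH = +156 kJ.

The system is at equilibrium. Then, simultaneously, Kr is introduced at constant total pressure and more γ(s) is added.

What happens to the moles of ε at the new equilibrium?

Adding inert gas at constant total pressure expands the volume and lowers every reacting partial pressure. With Δn_gas = 2 − 1 = +1, Q moves away from K toward the side with fewer gas moles, so the system shifts toward the side with more gas moles — to the right.
γ is a pure solid; its activity is 1 regardless of amount, so Q is unaffected — no shift from this change.
The net shift is to the right. ε is a product, so its amount increases.

increases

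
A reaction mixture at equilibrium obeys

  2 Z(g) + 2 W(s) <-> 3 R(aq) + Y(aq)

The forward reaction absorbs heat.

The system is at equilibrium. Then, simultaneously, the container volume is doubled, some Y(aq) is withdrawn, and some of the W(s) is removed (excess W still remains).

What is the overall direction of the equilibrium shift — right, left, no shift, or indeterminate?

cannot be determined

Gas moles: reactants 2, products 0 (Δn_gas = -2). Expansion shifts the system toward the side with more moles of gas — to the left.
Removing Y (aq), a product, drives the reaction to the right.
W is a pure solid; its activity is 1 regardless of amount, so Q is unaffected — no shift from this change.
The individual effects push in opposite directions; without quantitative information the net direction cannot be determined.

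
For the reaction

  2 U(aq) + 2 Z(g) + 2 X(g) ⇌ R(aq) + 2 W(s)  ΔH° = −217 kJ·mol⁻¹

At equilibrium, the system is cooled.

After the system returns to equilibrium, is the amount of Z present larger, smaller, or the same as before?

The forward reaction is exothermic. Lowering T favours the exothermic direction — shift to the right.
The net shift is to the right. Z is a reactant, so its amount decreases.

decreases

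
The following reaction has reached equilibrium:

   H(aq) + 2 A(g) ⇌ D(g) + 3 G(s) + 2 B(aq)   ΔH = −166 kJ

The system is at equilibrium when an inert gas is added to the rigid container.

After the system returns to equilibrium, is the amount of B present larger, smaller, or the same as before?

unchanged

At constant volume, adding an inert gas leaves every reacting species' partial pressure unchanged, so Q is unchanged — no shift from this change.
No net shift occurs, so the amount of B is unchanged.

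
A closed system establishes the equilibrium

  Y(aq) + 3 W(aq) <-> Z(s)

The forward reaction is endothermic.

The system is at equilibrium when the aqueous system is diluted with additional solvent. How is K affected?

The equilibrium constant depends only on temperature. This perturbation may move the position of equilibrium, but since T is unchanged, K itself is unchanged.

unchanged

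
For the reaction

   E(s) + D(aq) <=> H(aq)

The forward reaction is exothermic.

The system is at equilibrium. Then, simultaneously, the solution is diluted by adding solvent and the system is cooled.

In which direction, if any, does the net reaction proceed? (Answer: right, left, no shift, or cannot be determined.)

Dilution scales every aqueous concentration by the same factor. Δn_aq = 1 − 1 = 0, so Q is unchanged — no shift.
The forward reaction is exothermic. Lowering T favours the exothermic direction — shift to the right.
Only the nonzero effect(s) matter; the net shift is to the right.

right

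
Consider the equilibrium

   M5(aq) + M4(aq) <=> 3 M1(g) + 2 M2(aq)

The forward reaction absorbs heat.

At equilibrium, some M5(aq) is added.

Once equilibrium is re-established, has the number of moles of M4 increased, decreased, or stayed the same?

decreases

Adding M5 (aq), a reactant, drives the reaction to the right.
The net shift is to the right. M4 is a reactant, so its amount decreases.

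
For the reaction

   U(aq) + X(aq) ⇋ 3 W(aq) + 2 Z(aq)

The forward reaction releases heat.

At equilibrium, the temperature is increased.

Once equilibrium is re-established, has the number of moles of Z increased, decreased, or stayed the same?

The forward reaction is exothermic. Raising T favours the endothermic direction — shift to the left.
The net shift is to the left. Z is a product, so its amount decreases.

decreases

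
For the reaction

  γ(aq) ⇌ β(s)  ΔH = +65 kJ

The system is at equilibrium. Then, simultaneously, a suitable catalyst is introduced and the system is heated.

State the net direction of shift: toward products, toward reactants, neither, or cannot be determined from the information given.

right

A catalyst speeds both forward and reverse rates equally; it changes neither Q nor K — no shift from this change.
The forward reaction is endothermic. Raising T favours the endothermic direction — shift to the right.
Only the nonzero effect(s) matter; the net shift is to the right.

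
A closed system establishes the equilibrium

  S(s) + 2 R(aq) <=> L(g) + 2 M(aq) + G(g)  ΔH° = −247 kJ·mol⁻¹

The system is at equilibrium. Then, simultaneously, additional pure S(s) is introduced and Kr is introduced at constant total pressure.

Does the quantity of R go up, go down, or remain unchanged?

S is a pure solid; its activity is 1 regardless of amount, so Q is unaffected — no shift from this change.
Adding inert gas at constant total pressure expands the volume and lowers every reacting partial pressure. With Δn_gas = 2 − 0 = +2, Q moves away from K toward the side with fewer gas moles, so the system shifts toward the side with more gas moles — to the right.
The net shift is to the right. R is a reactant, so its amount decreases.

decreases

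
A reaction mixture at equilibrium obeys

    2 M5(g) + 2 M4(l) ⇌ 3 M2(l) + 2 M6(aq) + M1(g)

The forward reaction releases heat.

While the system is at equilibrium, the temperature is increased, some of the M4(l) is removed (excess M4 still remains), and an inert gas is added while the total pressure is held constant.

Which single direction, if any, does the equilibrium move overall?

The forward reaction is exothermic. Raising T favours the endothermic direction — shift to the left.
M4 is a pure liquid; its activity is 1 regardless of amount, so Q is unaffected — no shift from this change.
Adding inert gas at constant total pressure expands the volume and lowers every reacting partial pressure. With Δn_gas = 1 − 2 = -1, Q moves away from K toward the side with fewer gas moles, so the system shifts toward the side with more gas moles — to the left.
Only the nonzero effect(s) matter; the net shift is to the left.

left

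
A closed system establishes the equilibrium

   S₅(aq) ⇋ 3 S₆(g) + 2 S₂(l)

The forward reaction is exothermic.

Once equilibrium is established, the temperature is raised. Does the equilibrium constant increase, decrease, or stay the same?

K depends on temperature via the van 't Hoff relation. The forward reaction is exothermic, so raising T decreases K.

decreases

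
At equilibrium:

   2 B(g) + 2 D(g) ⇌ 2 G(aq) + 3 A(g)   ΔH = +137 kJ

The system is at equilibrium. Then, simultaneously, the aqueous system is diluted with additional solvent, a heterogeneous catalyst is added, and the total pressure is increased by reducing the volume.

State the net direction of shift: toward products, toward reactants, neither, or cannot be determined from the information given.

right

Dilution lowers every aqueous concentration by the same factor. Δn_aq = 2 − 0 = +2, so the system shifts toward the side with more dissolved moles — to the right.
A catalyst speeds both forward and reverse rates equally; it changes neither Q nor K — no shift from this change.
Gas moles: reactants 4, products 3 (Δn_gas = -1). Compression shifts the system toward the side with fewer moles of gas — to the right.
Only the nonzero effect(s) matter; the net shift is to the right.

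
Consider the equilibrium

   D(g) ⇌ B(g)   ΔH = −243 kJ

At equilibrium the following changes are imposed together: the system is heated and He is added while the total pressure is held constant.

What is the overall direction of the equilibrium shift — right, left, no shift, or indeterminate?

The forward reaction is exothermic. Raising T favours the endothermic direction — shift to the left.
Adding inert gas at constant total pressure expands the volume, scaling every reacting partial pressure by the same factor. Δn_gas = 1 − 1 = 0, so Q is unchanged — no shift.
Only the nonzero effect(s) matter; the net shift is to the left.

left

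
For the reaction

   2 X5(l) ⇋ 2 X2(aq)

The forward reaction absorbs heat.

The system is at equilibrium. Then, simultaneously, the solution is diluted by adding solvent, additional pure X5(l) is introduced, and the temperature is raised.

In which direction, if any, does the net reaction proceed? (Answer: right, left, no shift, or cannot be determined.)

right

Dilution lowers every aqueous concentration by the same factor. Δn_aq = 2 − 0 = +2, so the system shifts toward the side with more dissolved moles — to the right.
X5 is a pure liquid; its activity is 1 regardless of amount, so Q is unaffected — no shift from this change.
The forward reaction is endothermic. Raising T favours the endothermic direction — shift to the right.
Only the nonzero effect(s) matter; the net shift is to the right.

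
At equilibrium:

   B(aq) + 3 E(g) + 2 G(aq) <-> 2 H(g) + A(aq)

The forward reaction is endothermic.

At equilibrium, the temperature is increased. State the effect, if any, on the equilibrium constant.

increases

K depends on temperature via the van 't Hoff relation. The forward reaction is endothermic, so raising T increases K.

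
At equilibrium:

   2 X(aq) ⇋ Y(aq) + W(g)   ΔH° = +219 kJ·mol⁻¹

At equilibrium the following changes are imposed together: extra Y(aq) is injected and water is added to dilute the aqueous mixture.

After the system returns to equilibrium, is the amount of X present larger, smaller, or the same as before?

increases

Adding Y (aq), a product, drives the reaction to the left.
Dilution lowers every aqueous concentration by the same factor. Δn_aq = 1 − 2 = -1, so the system shifts toward the side with more dissolved moles — to the left.
The net shift is to the left. X is a reactant, so its amount increases.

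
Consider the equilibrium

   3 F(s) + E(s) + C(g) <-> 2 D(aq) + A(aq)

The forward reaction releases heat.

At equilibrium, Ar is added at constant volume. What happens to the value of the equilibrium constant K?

unchanged

The equilibrium constant depends only on temperature. This perturbation changes neither the position of equilibrium nor K.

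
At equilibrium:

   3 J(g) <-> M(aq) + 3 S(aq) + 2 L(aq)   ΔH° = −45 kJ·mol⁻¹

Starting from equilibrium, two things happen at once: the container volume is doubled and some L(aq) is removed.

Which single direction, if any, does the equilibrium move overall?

cannot be determined

Gas moles: reactants 3, products 0 (Δn_gas = -3). Expansion shifts the system toward the side with more moles of gas — to the left.
Removing L (aq), a product, drives the reaction to the right.
The individual effects push in opposite directions; without quantitative information the net direction cannot be determined.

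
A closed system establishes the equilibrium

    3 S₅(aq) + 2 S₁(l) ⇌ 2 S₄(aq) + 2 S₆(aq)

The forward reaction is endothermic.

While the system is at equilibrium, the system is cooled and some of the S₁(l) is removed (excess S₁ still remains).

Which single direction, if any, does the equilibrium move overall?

The forward reaction is endothermic. Lowering T favours the exothermic direction — shift to the left.
S₁ is a pure liquid; its activity is 1 regardless of amount, so Q is unaffected — no shift from this change.
Only the nonzero effect(s) matter; the net shift is to the left.

left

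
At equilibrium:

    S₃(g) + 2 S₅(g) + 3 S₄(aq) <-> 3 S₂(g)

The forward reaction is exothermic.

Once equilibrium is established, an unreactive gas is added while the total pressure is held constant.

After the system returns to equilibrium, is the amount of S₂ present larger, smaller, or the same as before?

unchanged

Adding inert gas at constant total pressure expands the volume, scaling every reacting partial pressure by the same factor. Δn_gas = 3 − 3 = 0, so Q is unchanged — no shift.
No net shift occurs, so the amount of S₂ is unchanged.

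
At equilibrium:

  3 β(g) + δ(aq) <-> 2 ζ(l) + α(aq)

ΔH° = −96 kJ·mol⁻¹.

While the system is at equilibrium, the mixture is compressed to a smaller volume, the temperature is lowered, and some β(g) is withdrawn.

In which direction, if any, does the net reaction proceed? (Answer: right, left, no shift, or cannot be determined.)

Gas moles: reactants 3, products 0 (Δn_gas = -3). Compression shifts the system toward the side with fewer moles of gas — to the right.
The forward reaction is exothermic. Lowering T favours the exothermic direction — shift to the right.
Removing β (g), a reactant, drives the reaction to the left.
The individual effects push in opposite directions; without quantitative information the net direction cannot be determined.

cannot be determined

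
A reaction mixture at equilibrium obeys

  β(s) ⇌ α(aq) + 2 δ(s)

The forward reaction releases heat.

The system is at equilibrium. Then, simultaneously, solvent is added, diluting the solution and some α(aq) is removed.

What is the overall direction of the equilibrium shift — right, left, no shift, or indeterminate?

right

Dilution lowers every aqueous concentration by the same factor. Δn_aq = 1 − 0 = +1, so the system shifts toward the side with more dissolved moles — to the right.
Removing α (aq), a product, drives the reaction to the right.
All effects act in the same direction — net shift to the right.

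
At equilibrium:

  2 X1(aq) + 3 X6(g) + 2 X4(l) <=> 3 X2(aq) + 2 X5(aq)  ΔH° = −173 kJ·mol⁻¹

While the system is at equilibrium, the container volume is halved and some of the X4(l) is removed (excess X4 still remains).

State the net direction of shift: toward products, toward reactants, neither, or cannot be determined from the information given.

Gas moles: reactants 3, products 0 (Δn_gas = -3). Compression shifts the system toward the side with fewer moles of gas — to the right.
X4 is a pure liquid; its activity is 1 regardless of amount, so Q is unaffected — no shift from this change.
Only the nonzero effect(s) matter; the net shift is to the right.

right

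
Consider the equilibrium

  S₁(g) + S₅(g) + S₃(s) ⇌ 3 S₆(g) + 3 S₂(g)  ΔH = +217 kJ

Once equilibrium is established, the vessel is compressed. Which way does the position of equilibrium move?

Gas moles: reactants 2, products 6 (Δn_gas = +4). Compression shifts the system toward the side with fewer moles of gas — to the left.

left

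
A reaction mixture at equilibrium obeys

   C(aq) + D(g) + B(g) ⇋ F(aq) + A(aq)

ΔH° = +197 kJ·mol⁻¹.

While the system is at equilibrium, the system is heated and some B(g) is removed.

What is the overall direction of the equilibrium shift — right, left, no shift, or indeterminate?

cannot be determined

The forward reaction is endothermic. Raising T favours the endothermic direction — shift to the right.
Removing B (g), a reactant, drives the reaction to the left.
The individual effects push in opposite directions; without quantitative information the net direction cannot be determined.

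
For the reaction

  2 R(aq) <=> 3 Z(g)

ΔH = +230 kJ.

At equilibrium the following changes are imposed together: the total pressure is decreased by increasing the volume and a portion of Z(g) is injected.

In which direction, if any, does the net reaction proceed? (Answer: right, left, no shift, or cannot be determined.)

cannot be determined

Gas moles: reactants 0, products 3 (Δn_gas = +3). Expansion shifts the system toward the side with more moles of gas — to the right.
Adding Z (g), a product, drives the reaction to the left.
The individual effects push in opposite directions; without quantitative information the net direction cannot be determined.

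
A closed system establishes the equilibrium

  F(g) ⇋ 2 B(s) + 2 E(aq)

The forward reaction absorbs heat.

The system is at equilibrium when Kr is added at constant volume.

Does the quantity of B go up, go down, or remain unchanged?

unchanged

At constant volume, adding an inert gas leaves every reacting species' partial pressure unchanged, so Q is unchanged — no shift from this change.
No net shift occurs, so the amount of B is unchanged.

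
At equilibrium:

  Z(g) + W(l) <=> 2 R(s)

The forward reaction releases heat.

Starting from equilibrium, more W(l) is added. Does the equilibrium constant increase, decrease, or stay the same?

The equilibrium constant depends only on temperature. This perturbation changes neither the position of equilibrium nor K.

unchanged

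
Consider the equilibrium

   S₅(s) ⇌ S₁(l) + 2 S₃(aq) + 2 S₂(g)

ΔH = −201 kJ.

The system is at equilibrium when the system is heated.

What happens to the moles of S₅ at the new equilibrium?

The forward reaction is exothermic. Raising T favours the endothermic direction — shift to the left.
The net shift is to the left. S₅ is a reactant, so its amount increases.

increases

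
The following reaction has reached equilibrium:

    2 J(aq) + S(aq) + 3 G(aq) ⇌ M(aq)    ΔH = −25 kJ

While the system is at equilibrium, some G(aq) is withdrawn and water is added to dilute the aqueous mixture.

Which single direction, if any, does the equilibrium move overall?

left

Removing G (aq), a reactant, drives the reaction to the left.
Dilution lowers every aqueous concentration by the same factor. Δn_aq = 1 − 6 = -5, so the system shifts toward the side with more dissolved moles — to the left.
All effects act in the same direction — net shift to the left.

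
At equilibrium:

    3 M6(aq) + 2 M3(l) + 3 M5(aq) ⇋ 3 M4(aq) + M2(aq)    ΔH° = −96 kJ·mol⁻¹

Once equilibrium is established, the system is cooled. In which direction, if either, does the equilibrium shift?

right

The forward reaction is exothermic. Lowering T favours the exothermic direction — shift to the right.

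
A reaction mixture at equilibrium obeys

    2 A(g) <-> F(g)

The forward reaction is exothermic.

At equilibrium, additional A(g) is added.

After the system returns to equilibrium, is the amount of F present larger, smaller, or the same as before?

Adding A (g), a reactant, drives the reaction to the right.
The net shift is to the right. F is a product, so its amount increases.

increases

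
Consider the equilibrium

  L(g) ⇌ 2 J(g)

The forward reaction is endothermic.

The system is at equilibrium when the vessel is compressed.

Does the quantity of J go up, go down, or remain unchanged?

decreases

Gas moles: reactants 1, products 2 (Δn_gas = +1). Compression shifts the system toward the side with fewer moles of gas — to the left.
The net shift is to the left. J is a product, so its amount decreases.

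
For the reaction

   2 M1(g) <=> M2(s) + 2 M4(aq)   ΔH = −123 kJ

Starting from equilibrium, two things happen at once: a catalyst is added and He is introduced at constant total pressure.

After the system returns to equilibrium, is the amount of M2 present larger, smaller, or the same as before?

decreases

A catalyst speeds both forward and reverse rates equally; it changes neither Q nor K — no shift from this change.
Adding inert gas at constant total pressure expands the volume and lowers every reacting partial pressure. With Δn_gas = 0 − 2 = -2, Q moves away from K toward the side with fewer gas moles, so the system shifts toward the side with more gas moles — to the left.
The net shift is to the left. M2 is a product, so its amount decreases.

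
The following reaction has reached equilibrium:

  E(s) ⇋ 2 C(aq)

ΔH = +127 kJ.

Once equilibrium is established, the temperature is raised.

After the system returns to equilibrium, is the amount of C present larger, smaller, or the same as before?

increases

The forward reaction is endothermic. Raising T favours the endothermic direction — shift to the right.
The net shift is to the right. C is a product, so its amount increases.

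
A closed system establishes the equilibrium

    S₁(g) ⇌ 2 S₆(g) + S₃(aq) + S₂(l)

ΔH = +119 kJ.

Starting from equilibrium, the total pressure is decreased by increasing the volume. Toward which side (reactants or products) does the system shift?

Gas moles: reactants 1, products 2 (Δn_gas = +1). Expansion shifts the system toward the side with more moles of gas — to the right.

right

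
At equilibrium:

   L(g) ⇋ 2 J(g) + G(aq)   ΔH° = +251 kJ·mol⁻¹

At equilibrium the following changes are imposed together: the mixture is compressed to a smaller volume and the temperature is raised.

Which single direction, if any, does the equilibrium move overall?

cannot be determined

Gas moles: reactants 1, products 2 (Δn_gas = +1). Compression shifts the system toward the side with fewer moles of gas — to the left.
The forward reaction is endothermic. Raising T favours the endothermic direction — shift to the right.
The individual effects push in opposite directions; without quantitative information the net direction cannot be determined.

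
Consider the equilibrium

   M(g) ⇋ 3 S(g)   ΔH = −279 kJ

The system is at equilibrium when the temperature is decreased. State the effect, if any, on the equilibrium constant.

increases

K depends on temperature via the van 't Hoff relation. The forward reaction is exothermic, so lowering T increases K.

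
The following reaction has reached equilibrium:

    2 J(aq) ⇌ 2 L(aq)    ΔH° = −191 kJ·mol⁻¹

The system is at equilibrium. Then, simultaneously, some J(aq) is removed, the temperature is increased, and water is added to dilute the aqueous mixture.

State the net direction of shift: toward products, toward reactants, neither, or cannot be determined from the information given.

left

Removing J (aq), a reactant, drives the reaction to the left.
The forward reaction is exothermic. Raising T favours the endothermic direction — shift to the left.
Dilution scales every aqueous concentration by the same factor. Δn_aq = 2 − 2 = 0, so Q is unchanged — no shift.
Only the nonzero effect(s) matter; the net shift is to the left.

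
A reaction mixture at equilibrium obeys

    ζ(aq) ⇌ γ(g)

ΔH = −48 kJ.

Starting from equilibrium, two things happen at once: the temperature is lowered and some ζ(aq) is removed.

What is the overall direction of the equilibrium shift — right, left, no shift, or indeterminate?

cannot be determined

The forward reaction is exothermic. Lowering T favours the exothermic direction — shift to the right.
Removing ζ (aq), a reactant, drives the reaction to the left.
The individual effects push in opposite directions; without quantitative information the net direction cannot be determined.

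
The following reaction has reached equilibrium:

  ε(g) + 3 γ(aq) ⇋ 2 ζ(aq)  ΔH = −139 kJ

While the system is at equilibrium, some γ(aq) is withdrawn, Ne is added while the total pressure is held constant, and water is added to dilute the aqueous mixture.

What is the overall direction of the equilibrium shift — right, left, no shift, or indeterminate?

left

Removing γ (aq), a reactant, drives the reaction to the left.
Adding inert gas at constant total pressure expands the volume and lowers every reacting partial pressure. With Δn_gas = 0 − 1 = -1, Q moves away from K toward the side with fewer gas moles, so the system shifts toward the side with more gas moles — to the left.
Dilution lowers every aqueous concentration by the same factor. Δn_aq = 2 − 3 = -1, so the system shifts toward the side with more dissolved moles — to the left.
All effects act in the same direction — net shift to the left.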